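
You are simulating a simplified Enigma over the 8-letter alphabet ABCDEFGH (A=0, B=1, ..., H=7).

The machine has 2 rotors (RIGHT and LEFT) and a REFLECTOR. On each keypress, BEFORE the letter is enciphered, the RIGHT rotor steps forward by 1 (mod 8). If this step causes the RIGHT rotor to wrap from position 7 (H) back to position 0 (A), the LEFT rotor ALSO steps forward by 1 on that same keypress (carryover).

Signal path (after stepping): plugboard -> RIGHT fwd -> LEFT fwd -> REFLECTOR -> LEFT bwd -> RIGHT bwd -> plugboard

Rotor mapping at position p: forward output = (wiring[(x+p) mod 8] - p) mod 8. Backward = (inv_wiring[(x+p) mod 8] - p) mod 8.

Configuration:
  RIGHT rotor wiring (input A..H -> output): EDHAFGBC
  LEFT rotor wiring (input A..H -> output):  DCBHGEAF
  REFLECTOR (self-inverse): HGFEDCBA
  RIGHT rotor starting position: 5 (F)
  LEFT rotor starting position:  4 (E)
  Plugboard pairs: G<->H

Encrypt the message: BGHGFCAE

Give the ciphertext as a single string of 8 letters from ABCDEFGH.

Char 1 ('B'): step: R->6, L=4; B->plug->B->R->E->L->H->refl->A->L'->B->R'->E->plug->E
Char 2 ('G'): step: R->7, L=4; G->plug->H->R->C->L->E->refl->D->L'->H->R'->G->plug->H
Char 3 ('H'): step: R->0, L->5 (L advanced); H->plug->G->R->B->L->D->refl->E->L'->F->R'->E->plug->E
Char 4 ('G'): step: R->1, L=5; G->plug->H->R->D->L->G->refl->B->L'->H->R'->C->plug->C
Char 5 ('F'): step: R->2, L=5; F->plug->F->R->A->L->H->refl->A->L'->C->R'->G->plug->H
Char 6 ('C'): step: R->3, L=5; C->plug->C->R->D->L->G->refl->B->L'->H->R'->E->plug->E
Char 7 ('A'): step: R->4, L=5; A->plug->A->R->B->L->D->refl->E->L'->F->R'->C->plug->C
Char 8 ('E'): step: R->5, L=5; E->plug->E->R->G->L->C->refl->F->L'->E->R'->B->plug->B

Answer: EHECHECB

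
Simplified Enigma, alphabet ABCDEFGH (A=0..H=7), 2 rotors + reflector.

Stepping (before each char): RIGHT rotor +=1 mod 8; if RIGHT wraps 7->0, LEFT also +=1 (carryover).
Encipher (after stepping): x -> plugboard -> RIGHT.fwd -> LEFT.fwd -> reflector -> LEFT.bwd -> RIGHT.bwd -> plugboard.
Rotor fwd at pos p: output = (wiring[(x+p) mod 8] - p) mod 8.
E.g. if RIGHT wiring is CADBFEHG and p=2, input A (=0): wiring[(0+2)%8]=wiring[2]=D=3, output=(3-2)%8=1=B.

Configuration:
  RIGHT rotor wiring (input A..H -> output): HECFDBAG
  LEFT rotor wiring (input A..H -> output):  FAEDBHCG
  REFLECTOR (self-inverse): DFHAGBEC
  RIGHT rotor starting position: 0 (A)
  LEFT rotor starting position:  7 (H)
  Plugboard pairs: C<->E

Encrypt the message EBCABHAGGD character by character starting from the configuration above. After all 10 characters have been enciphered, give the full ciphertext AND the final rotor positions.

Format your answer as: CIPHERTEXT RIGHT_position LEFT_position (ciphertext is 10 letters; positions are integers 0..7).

Answer: BHAGDACBHH 2 0

Derivation:
Char 1 ('E'): step: R->1, L=7; E->plug->C->R->E->L->E->refl->G->L'->B->R'->B->plug->B
Char 2 ('B'): step: R->2, L=7; B->plug->B->R->D->L->F->refl->B->L'->C->R'->H->plug->H
Char 3 ('C'): step: R->3, L=7; C->plug->E->R->D->L->F->refl->B->L'->C->R'->A->plug->A
Char 4 ('A'): step: R->4, L=7; A->plug->A->R->H->L->D->refl->A->L'->G->R'->G->plug->G
Char 5 ('B'): step: R->5, L=7; B->plug->B->R->D->L->F->refl->B->L'->C->R'->D->plug->D
Char 6 ('H'): step: R->6, L=7; H->plug->H->R->D->L->F->refl->B->L'->C->R'->A->plug->A
Char 7 ('A'): step: R->7, L=7; A->plug->A->R->H->L->D->refl->A->L'->G->R'->E->plug->C
Char 8 ('G'): step: R->0, L->0 (L advanced); G->plug->G->R->A->L->F->refl->B->L'->E->R'->B->plug->B
Char 9 ('G'): step: R->1, L=0; G->plug->G->R->F->L->H->refl->C->L'->G->R'->H->plug->H
Char 10 ('D'): step: R->2, L=0; D->plug->D->R->H->L->G->refl->E->L'->C->R'->H->plug->H
Final: ciphertext=BHAGDACBHH, RIGHT=2, LEFT=0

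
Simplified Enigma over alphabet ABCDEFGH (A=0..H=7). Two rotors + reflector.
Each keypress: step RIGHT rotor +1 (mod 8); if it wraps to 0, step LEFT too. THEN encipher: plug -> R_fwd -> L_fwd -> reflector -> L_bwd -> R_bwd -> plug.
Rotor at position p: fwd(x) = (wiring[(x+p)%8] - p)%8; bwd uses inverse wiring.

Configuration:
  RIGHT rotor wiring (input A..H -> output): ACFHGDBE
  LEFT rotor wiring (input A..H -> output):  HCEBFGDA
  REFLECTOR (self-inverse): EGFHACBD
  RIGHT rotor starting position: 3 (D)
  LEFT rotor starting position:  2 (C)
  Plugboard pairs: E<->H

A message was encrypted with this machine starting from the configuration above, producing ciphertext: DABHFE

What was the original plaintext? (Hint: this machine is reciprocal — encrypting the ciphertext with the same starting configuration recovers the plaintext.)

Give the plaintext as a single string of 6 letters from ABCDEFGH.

Answer: FFGDCF

Derivation:
Char 1 ('D'): step: R->4, L=2; D->plug->D->R->A->L->C->refl->F->L'->G->R'->F->plug->F
Char 2 ('A'): step: R->5, L=2; A->plug->A->R->G->L->F->refl->C->L'->A->R'->F->plug->F
Char 3 ('B'): step: R->6, L=2; B->plug->B->R->G->L->F->refl->C->L'->A->R'->G->plug->G
Char 4 ('H'): step: R->7, L=2; H->plug->E->R->A->L->C->refl->F->L'->G->R'->D->plug->D
Char 5 ('F'): step: R->0, L->3 (L advanced); F->plug->F->R->D->L->A->refl->E->L'->F->R'->C->plug->C
Char 6 ('E'): step: R->1, L=3; E->plug->H->R->H->L->B->refl->G->L'->A->R'->F->plug->F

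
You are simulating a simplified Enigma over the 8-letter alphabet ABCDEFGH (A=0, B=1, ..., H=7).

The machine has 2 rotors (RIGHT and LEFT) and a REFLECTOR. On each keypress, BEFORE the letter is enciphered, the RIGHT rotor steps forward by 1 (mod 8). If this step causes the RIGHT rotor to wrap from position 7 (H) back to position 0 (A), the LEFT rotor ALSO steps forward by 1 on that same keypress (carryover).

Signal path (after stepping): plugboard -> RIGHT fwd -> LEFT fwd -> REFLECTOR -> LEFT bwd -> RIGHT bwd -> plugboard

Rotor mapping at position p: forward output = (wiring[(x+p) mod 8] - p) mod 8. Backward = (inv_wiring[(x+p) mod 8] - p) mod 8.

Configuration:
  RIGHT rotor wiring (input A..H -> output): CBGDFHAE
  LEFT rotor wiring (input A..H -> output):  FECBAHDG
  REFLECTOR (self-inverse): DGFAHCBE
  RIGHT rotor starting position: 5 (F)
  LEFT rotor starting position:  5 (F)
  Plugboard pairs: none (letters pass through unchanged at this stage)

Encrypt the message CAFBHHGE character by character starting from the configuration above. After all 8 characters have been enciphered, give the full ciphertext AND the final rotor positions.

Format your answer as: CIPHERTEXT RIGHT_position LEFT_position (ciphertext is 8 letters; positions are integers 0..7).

Answer: BGDHCFCA 5 6

Derivation:
Char 1 ('C'): step: R->6, L=5; C->plug->C->R->E->L->H->refl->E->L'->G->R'->B->plug->B
Char 2 ('A'): step: R->7, L=5; A->plug->A->R->F->L->F->refl->C->L'->A->R'->G->plug->G
Char 3 ('F'): step: R->0, L->6 (L advanced); F->plug->F->R->H->L->B->refl->G->L'->D->R'->D->plug->D
Char 4 ('B'): step: R->1, L=6; B->plug->B->R->F->L->D->refl->A->L'->B->R'->H->plug->H
Char 5 ('H'): step: R->2, L=6; H->plug->H->R->H->L->B->refl->G->L'->D->R'->C->plug->C
Char 6 ('H'): step: R->3, L=6; H->plug->H->R->D->L->G->refl->B->L'->H->R'->F->plug->F
Char 7 ('G'): step: R->4, L=6; G->plug->G->R->C->L->H->refl->E->L'->E->R'->C->plug->C
Char 8 ('E'): step: R->5, L=6; E->plug->E->R->E->L->E->refl->H->L'->C->R'->A->plug->A
Final: ciphertext=BGDHCFCA, RIGHT=5, LEFT=6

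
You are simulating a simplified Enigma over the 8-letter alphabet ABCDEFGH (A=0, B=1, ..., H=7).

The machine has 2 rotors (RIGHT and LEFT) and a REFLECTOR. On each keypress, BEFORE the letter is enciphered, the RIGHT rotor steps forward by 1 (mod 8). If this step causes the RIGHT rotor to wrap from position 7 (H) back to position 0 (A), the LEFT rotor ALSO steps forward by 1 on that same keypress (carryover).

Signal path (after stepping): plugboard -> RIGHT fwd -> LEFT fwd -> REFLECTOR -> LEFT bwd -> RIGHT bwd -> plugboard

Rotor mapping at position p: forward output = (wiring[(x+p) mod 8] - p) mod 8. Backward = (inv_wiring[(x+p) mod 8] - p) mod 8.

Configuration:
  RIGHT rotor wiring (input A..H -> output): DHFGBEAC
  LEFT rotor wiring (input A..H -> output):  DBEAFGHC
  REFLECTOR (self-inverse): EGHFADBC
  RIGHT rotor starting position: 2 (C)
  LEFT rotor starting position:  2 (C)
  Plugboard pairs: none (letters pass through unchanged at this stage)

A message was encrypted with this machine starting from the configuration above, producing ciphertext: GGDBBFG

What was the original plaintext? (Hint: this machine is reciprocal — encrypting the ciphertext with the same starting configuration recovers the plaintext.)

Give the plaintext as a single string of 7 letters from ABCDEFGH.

Char 1 ('G'): step: R->3, L=2; G->plug->G->R->E->L->F->refl->D->L'->C->R'->H->plug->H
Char 2 ('G'): step: R->4, L=2; G->plug->G->R->B->L->G->refl->B->L'->G->R'->D->plug->D
Char 3 ('D'): step: R->5, L=2; D->plug->D->R->G->L->B->refl->G->L'->B->R'->G->plug->G
Char 4 ('B'): step: R->6, L=2; B->plug->B->R->E->L->F->refl->D->L'->C->R'->A->plug->A
Char 5 ('B'): step: R->7, L=2; B->plug->B->R->E->L->F->refl->D->L'->C->R'->F->plug->F
Char 6 ('F'): step: R->0, L->3 (L advanced); F->plug->F->R->E->L->H->refl->C->L'->B->R'->E->plug->E
Char 7 ('G'): step: R->1, L=3; G->plug->G->R->B->L->C->refl->H->L'->E->R'->B->plug->B

Answer: HDGAFEB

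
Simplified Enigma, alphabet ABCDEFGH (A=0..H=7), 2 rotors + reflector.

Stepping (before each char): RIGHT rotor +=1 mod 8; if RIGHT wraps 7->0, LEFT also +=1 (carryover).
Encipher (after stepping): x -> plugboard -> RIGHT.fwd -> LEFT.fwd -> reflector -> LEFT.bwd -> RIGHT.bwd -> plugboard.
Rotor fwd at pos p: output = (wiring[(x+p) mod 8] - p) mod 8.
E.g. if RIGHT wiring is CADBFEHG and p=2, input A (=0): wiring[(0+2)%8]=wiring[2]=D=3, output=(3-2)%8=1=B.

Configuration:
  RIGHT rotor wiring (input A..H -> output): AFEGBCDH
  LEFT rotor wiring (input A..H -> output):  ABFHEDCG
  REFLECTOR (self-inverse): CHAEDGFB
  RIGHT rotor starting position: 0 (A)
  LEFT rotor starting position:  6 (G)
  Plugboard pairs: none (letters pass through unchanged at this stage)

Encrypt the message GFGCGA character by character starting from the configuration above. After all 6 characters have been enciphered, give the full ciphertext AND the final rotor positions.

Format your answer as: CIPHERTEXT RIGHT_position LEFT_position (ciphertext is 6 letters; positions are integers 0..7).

Answer: HBHBCH 6 6

Derivation:
Char 1 ('G'): step: R->1, L=6; G->plug->G->R->G->L->G->refl->F->L'->H->R'->H->plug->H
Char 2 ('F'): step: R->2, L=6; F->plug->F->R->F->L->B->refl->H->L'->E->R'->B->plug->B
Char 3 ('G'): step: R->3, L=6; G->plug->G->R->C->L->C->refl->A->L'->B->R'->H->plug->H
Char 4 ('C'): step: R->4, L=6; C->plug->C->R->H->L->F->refl->G->L'->G->R'->B->plug->B
Char 5 ('G'): step: R->5, L=6; G->plug->G->R->B->L->A->refl->C->L'->C->R'->C->plug->C
Char 6 ('A'): step: R->6, L=6; A->plug->A->R->F->L->B->refl->H->L'->E->R'->H->plug->H
Final: ciphertext=HBHBCH, RIGHT=6, LEFT=6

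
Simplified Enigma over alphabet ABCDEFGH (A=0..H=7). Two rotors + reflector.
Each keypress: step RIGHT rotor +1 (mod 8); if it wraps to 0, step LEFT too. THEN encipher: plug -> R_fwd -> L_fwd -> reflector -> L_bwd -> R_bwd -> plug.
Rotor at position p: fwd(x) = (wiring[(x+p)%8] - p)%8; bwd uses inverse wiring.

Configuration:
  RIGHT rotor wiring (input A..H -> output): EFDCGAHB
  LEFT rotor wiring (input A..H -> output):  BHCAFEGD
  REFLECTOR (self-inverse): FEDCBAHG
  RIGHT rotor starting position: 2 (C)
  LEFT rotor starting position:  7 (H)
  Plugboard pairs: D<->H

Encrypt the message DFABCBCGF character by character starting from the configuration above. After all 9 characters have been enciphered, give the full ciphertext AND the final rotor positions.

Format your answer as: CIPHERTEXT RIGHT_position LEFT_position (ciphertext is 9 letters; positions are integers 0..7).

Char 1 ('D'): step: R->3, L=7; D->plug->H->R->A->L->E->refl->B->L'->E->R'->D->plug->H
Char 2 ('F'): step: R->4, L=7; F->plug->F->R->B->L->C->refl->D->L'->D->R'->C->plug->C
Char 3 ('A'): step: R->5, L=7; A->plug->A->R->D->L->D->refl->C->L'->B->R'->H->plug->D
Char 4 ('B'): step: R->6, L=7; B->plug->B->R->D->L->D->refl->C->L'->B->R'->A->plug->A
Char 5 ('C'): step: R->7, L=7; C->plug->C->R->G->L->F->refl->A->L'->C->R'->A->plug->A
Char 6 ('B'): step: R->0, L->0 (L advanced); B->plug->B->R->F->L->E->refl->B->L'->A->R'->F->plug->F
Char 7 ('C'): step: R->1, L=0; C->plug->C->R->B->L->H->refl->G->L'->G->R'->F->plug->F
Char 8 ('G'): step: R->2, L=0; G->plug->G->R->C->L->C->refl->D->L'->H->R'->F->plug->F
Char 9 ('F'): step: R->3, L=0; F->plug->F->R->B->L->H->refl->G->L'->G->R'->E->plug->E
Final: ciphertext=HCDAAFFFE, RIGHT=3, LEFT=0

Answer: HCDAAFFFE 3 0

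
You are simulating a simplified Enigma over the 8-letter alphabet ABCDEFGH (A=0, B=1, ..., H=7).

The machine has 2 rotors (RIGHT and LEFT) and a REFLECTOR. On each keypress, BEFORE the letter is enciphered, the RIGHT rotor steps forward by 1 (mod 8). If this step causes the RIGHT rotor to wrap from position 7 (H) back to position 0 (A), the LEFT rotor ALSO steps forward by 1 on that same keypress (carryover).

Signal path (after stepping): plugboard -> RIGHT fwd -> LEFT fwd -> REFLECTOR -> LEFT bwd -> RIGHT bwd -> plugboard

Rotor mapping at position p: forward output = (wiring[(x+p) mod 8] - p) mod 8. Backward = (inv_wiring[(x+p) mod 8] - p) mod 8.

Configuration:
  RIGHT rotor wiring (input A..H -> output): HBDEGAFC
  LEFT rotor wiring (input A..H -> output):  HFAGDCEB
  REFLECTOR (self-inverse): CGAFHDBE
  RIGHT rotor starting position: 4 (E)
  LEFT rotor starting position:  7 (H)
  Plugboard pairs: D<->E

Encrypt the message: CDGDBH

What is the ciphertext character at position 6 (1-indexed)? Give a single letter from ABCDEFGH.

Char 1 ('C'): step: R->5, L=7; C->plug->C->R->F->L->E->refl->H->L'->E->R'->E->plug->D
Char 2 ('D'): step: R->6, L=7; D->plug->E->R->F->L->E->refl->H->L'->E->R'->B->plug->B
Char 3 ('G'): step: R->7, L=7; G->plug->G->R->B->L->A->refl->C->L'->A->R'->B->plug->B
Char 4 ('D'): step: R->0, L->0 (L advanced); D->plug->E->R->G->L->E->refl->H->L'->A->R'->F->plug->F
Char 5 ('B'): step: R->1, L=0; B->plug->B->R->C->L->A->refl->C->L'->F->R'->D->plug->E
Char 6 ('H'): step: R->2, L=0; H->plug->H->R->H->L->B->refl->G->L'->D->R'->E->plug->D

D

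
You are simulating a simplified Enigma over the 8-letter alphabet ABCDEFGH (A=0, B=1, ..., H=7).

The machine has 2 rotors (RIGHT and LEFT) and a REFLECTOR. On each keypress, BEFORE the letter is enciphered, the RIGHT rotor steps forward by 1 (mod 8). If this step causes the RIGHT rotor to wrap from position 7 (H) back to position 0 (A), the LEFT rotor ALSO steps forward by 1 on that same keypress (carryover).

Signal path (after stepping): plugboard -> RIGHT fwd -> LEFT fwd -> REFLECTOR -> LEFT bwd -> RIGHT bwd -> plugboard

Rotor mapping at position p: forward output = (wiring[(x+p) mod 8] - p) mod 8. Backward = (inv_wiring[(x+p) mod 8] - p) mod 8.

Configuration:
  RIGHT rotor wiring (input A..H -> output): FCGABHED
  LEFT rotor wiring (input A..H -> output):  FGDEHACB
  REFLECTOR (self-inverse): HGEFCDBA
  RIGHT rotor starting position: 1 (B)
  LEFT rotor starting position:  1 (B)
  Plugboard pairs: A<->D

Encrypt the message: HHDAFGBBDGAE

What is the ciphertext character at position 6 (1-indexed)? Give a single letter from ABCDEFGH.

Char 1 ('H'): step: R->2, L=1; H->plug->H->R->A->L->F->refl->D->L'->C->R'->E->plug->E
Char 2 ('H'): step: R->3, L=1; H->plug->H->R->D->L->G->refl->B->L'->F->R'->A->plug->D
Char 3 ('D'): step: R->4, L=1; D->plug->A->R->F->L->B->refl->G->L'->D->R'->B->plug->B
Char 4 ('A'): step: R->5, L=1; A->plug->D->R->A->L->F->refl->D->L'->C->R'->A->plug->D
Char 5 ('F'): step: R->6, L=1; F->plug->F->R->C->L->D->refl->F->L'->A->R'->E->plug->E
Char 6 ('G'): step: R->7, L=1; G->plug->G->R->A->L->F->refl->D->L'->C->R'->F->plug->F

F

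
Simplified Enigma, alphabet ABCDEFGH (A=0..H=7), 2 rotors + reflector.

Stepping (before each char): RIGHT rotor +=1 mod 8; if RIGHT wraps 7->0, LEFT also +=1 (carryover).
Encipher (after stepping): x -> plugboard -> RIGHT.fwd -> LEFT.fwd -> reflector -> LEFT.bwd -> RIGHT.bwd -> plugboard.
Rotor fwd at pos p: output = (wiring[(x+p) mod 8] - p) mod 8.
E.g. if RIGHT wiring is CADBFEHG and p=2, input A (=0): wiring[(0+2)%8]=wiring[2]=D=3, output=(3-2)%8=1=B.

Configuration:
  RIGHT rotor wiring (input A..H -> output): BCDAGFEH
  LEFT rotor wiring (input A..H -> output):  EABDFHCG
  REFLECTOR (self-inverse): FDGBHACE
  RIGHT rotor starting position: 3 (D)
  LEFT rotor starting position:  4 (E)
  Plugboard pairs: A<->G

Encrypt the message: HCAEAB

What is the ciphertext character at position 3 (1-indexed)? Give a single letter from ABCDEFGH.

Char 1 ('H'): step: R->4, L=4; H->plug->H->R->E->L->A->refl->F->L'->G->R'->F->plug->F
Char 2 ('C'): step: R->5, L=4; C->plug->C->R->C->L->G->refl->C->L'->D->R'->G->plug->A
Char 3 ('A'): step: R->6, L=4; A->plug->G->R->A->L->B->refl->D->L'->B->R'->B->plug->B

B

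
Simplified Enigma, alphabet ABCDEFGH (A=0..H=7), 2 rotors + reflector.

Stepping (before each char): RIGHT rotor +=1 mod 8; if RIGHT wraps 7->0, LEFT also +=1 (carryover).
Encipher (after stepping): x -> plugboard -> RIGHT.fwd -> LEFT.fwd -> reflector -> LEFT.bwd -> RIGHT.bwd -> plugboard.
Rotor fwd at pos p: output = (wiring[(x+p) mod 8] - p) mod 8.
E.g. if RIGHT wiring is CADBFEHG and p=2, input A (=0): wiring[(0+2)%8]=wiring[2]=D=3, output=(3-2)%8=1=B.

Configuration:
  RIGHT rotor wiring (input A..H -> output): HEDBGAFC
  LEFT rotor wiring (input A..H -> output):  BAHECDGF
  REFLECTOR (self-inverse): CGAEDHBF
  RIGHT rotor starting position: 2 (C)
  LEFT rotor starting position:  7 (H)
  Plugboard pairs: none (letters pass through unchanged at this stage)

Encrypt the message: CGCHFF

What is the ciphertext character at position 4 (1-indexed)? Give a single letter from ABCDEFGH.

Char 1 ('C'): step: R->3, L=7; C->plug->C->R->F->L->D->refl->E->L'->G->R'->A->plug->A
Char 2 ('G'): step: R->4, L=7; G->plug->G->R->H->L->H->refl->F->L'->E->R'->B->plug->B
Char 3 ('C'): step: R->5, L=7; C->plug->C->R->F->L->D->refl->E->L'->G->R'->F->plug->F
Char 4 ('H'): step: R->6, L=7; H->plug->H->R->C->L->B->refl->G->L'->A->R'->G->plug->G

G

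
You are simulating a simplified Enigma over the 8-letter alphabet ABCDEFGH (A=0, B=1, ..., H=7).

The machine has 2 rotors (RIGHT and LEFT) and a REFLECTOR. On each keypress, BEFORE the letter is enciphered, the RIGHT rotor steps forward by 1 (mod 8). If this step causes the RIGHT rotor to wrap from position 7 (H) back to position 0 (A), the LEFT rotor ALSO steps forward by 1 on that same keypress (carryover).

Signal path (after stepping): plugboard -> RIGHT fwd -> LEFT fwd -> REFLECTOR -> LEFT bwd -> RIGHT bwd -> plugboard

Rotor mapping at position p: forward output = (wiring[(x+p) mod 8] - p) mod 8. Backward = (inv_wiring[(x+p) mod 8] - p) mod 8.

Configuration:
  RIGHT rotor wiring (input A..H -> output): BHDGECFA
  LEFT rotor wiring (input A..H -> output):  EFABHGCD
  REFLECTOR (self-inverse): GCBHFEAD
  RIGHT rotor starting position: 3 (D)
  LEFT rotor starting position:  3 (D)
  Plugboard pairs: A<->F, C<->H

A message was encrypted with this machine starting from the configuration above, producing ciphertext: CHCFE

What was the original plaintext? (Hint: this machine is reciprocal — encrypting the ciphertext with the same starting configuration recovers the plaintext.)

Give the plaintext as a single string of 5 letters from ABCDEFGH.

Answer: AEAEA

Derivation:
Char 1 ('C'): step: R->4, L=3; C->plug->H->R->C->L->D->refl->H->L'->D->R'->F->plug->A
Char 2 ('H'): step: R->5, L=3; H->plug->C->R->D->L->H->refl->D->L'->C->R'->E->plug->E
Char 3 ('C'): step: R->6, L=3; C->plug->H->R->E->L->A->refl->G->L'->A->R'->F->plug->A
Char 4 ('F'): step: R->7, L=3; F->plug->A->R->B->L->E->refl->F->L'->H->R'->E->plug->E
Char 5 ('E'): step: R->0, L->4 (L advanced); E->plug->E->R->E->L->A->refl->G->L'->C->R'->F->plug->A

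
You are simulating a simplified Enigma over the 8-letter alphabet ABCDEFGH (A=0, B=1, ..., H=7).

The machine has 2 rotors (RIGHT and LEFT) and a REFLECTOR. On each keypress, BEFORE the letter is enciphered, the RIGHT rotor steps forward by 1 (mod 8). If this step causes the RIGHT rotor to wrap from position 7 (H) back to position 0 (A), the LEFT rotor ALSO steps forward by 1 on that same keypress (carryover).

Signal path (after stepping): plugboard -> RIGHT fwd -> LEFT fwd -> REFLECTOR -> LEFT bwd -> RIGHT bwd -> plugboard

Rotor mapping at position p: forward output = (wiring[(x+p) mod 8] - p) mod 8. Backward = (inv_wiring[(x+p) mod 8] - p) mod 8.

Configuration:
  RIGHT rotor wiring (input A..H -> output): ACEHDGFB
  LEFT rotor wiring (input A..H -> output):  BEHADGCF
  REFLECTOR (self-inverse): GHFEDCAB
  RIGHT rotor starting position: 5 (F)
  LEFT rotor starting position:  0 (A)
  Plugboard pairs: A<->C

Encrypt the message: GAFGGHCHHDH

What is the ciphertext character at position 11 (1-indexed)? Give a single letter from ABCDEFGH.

Char 1 ('G'): step: R->6, L=0; G->plug->G->R->F->L->G->refl->A->L'->D->R'->B->plug->B
Char 2 ('A'): step: R->7, L=0; A->plug->C->R->D->L->A->refl->G->L'->F->R'->D->plug->D
Char 3 ('F'): step: R->0, L->1 (L advanced); F->plug->F->R->G->L->E->refl->D->L'->A->R'->A->plug->C
Char 4 ('G'): step: R->1, L=1; G->plug->G->R->A->L->D->refl->E->L'->G->R'->C->plug->A
Char 5 ('G'): step: R->2, L=1; G->plug->G->R->G->L->E->refl->D->L'->A->R'->H->plug->H
Char 6 ('H'): step: R->3, L=1; H->plug->H->R->B->L->G->refl->A->L'->H->R'->G->plug->G
Char 7 ('C'): step: R->4, L=1; C->plug->A->R->H->L->A->refl->G->L'->B->R'->C->plug->A
Char 8 ('H'): step: R->5, L=1; H->plug->H->R->G->L->E->refl->D->L'->A->R'->B->plug->B
Char 9 ('H'): step: R->6, L=1; H->plug->H->R->A->L->D->refl->E->L'->G->R'->E->plug->E
Char 10 ('D'): step: R->7, L=1; D->plug->D->R->F->L->B->refl->H->L'->C->R'->A->plug->C
Char 11 ('H'): step: R->0, L->2 (L advanced); H->plug->H->R->B->L->G->refl->A->L'->E->R'->C->plug->A

A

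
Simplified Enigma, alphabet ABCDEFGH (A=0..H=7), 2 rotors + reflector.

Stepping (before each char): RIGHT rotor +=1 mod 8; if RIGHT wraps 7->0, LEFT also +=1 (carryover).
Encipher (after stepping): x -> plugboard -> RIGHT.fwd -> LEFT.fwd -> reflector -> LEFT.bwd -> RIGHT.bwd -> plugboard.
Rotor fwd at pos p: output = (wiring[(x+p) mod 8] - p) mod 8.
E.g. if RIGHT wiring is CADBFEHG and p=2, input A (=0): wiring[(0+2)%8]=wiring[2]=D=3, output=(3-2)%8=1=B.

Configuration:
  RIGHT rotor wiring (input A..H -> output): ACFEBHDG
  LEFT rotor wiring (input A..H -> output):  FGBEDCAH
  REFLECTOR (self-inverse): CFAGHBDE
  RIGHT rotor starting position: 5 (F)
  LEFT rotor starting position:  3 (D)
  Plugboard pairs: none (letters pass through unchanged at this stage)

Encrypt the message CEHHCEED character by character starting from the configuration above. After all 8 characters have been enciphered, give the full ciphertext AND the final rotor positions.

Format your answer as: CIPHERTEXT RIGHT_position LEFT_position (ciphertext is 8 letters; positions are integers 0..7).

Answer: DBDGDAFC 5 4

Derivation:
Char 1 ('C'): step: R->6, L=3; C->plug->C->R->C->L->H->refl->E->L'->E->R'->D->plug->D
Char 2 ('E'): step: R->7, L=3; E->plug->E->R->F->L->C->refl->A->L'->B->R'->B->plug->B
Char 3 ('H'): step: R->0, L->4 (L advanced); H->plug->H->R->G->L->F->refl->B->L'->E->R'->D->plug->D
Char 4 ('H'): step: R->1, L=4; H->plug->H->R->H->L->A->refl->C->L'->F->R'->G->plug->G
Char 5 ('C'): step: R->2, L=4; C->plug->C->R->H->L->A->refl->C->L'->F->R'->D->plug->D
Char 6 ('E'): step: R->3, L=4; E->plug->E->R->D->L->D->refl->G->L'->B->R'->A->plug->A
Char 7 ('E'): step: R->4, L=4; E->plug->E->R->E->L->B->refl->F->L'->G->R'->F->plug->F
Char 8 ('D'): step: R->5, L=4; D->plug->D->R->D->L->D->refl->G->L'->B->R'->C->plug->C
Final: ciphertext=DBDGDAFC, RIGHT=5, LEFT=4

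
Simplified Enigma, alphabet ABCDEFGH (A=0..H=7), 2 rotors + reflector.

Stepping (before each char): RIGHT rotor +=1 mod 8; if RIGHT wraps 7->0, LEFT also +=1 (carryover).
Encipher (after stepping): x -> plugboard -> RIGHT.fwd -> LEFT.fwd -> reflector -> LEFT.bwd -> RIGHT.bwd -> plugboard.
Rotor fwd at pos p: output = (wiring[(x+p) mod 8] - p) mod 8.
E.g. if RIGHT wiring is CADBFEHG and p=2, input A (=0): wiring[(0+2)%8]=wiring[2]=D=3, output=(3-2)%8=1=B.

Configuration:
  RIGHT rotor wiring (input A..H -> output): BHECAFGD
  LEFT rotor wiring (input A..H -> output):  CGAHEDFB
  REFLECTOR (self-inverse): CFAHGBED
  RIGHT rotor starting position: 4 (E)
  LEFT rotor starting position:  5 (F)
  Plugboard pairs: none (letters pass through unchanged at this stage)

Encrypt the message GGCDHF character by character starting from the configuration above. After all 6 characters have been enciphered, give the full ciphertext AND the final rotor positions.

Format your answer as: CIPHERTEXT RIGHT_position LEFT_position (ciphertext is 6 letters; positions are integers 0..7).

Answer: FABGCB 2 6

Derivation:
Char 1 ('G'): step: R->5, L=5; G->plug->G->R->F->L->D->refl->H->L'->H->R'->F->plug->F
Char 2 ('G'): step: R->6, L=5; G->plug->G->R->C->L->E->refl->G->L'->A->R'->A->plug->A
Char 3 ('C'): step: R->7, L=5; C->plug->C->R->A->L->G->refl->E->L'->C->R'->B->plug->B
Char 4 ('D'): step: R->0, L->6 (L advanced); D->plug->D->R->C->L->E->refl->G->L'->G->R'->G->plug->G
Char 5 ('H'): step: R->1, L=6; H->plug->H->R->A->L->H->refl->D->L'->B->R'->C->plug->C
Char 6 ('F'): step: R->2, L=6; F->plug->F->R->B->L->D->refl->H->L'->A->R'->B->plug->B
Final: ciphertext=FABGCB, RIGHT=2, LEFT=6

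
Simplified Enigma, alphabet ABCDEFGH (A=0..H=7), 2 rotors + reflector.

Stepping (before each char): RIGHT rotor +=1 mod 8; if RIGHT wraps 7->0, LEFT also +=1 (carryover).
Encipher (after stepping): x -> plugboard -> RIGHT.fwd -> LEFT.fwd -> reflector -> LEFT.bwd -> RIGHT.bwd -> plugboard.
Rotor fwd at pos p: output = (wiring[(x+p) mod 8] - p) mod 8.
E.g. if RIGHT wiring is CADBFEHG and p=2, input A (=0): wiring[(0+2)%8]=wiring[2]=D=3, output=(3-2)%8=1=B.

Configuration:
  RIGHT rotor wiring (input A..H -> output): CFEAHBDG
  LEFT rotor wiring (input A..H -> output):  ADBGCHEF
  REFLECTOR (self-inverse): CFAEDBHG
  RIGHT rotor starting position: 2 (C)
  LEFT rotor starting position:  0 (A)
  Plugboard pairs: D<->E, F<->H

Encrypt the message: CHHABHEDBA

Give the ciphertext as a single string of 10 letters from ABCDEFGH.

Answer: FDFFEEGGHE

Derivation:
Char 1 ('C'): step: R->3, L=0; C->plug->C->R->G->L->E->refl->D->L'->B->R'->H->plug->F
Char 2 ('H'): step: R->4, L=0; H->plug->F->R->B->L->D->refl->E->L'->G->R'->E->plug->D
Char 3 ('H'): step: R->5, L=0; H->plug->F->R->H->L->F->refl->B->L'->C->R'->H->plug->F
Char 4 ('A'): step: R->6, L=0; A->plug->A->R->F->L->H->refl->G->L'->D->R'->H->plug->F
Char 5 ('B'): step: R->7, L=0; B->plug->B->R->D->L->G->refl->H->L'->F->R'->D->plug->E
Char 6 ('H'): step: R->0, L->1 (L advanced); H->plug->F->R->B->L->A->refl->C->L'->A->R'->D->plug->E
Char 7 ('E'): step: R->1, L=1; E->plug->D->R->G->L->E->refl->D->L'->F->R'->G->plug->G
Char 8 ('D'): step: R->2, L=1; D->plug->E->R->B->L->A->refl->C->L'->A->R'->G->plug->G
Char 9 ('B'): step: R->3, L=1; B->plug->B->R->E->L->G->refl->H->L'->H->R'->F->plug->H
Char 10 ('A'): step: R->4, L=1; A->plug->A->R->D->L->B->refl->F->L'->C->R'->D->plug->E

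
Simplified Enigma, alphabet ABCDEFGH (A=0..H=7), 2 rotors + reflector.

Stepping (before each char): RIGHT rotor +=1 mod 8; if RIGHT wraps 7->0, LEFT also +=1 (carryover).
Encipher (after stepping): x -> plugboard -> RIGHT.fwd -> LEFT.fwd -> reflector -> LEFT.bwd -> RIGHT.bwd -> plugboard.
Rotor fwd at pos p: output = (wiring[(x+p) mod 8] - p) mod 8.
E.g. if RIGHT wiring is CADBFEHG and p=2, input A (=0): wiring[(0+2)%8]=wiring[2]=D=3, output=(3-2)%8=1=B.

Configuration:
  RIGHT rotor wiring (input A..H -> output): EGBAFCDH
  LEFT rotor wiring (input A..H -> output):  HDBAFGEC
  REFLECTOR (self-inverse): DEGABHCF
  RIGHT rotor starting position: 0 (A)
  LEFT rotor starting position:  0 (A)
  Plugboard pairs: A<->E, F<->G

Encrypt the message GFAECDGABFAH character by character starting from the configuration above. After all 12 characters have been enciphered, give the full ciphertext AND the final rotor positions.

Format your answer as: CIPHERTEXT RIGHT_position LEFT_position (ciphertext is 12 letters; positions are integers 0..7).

Char 1 ('G'): step: R->1, L=0; G->plug->F->R->C->L->B->refl->E->L'->G->R'->G->plug->F
Char 2 ('F'): step: R->2, L=0; F->plug->G->R->C->L->B->refl->E->L'->G->R'->B->plug->B
Char 3 ('A'): step: R->3, L=0; A->plug->E->R->E->L->F->refl->H->L'->A->R'->D->plug->D
Char 4 ('E'): step: R->4, L=0; E->plug->A->R->B->L->D->refl->A->L'->D->R'->D->plug->D
Char 5 ('C'): step: R->5, L=0; C->plug->C->R->C->L->B->refl->E->L'->G->R'->B->plug->B
Char 6 ('D'): step: R->6, L=0; D->plug->D->R->A->L->H->refl->F->L'->E->R'->H->plug->H
Char 7 ('G'): step: R->7, L=0; G->plug->F->R->G->L->E->refl->B->L'->C->R'->D->plug->D
Char 8 ('A'): step: R->0, L->1 (L advanced); A->plug->E->R->F->L->D->refl->A->L'->B->R'->C->plug->C
Char 9 ('B'): step: R->1, L=1; B->plug->B->R->A->L->C->refl->G->L'->H->R'->C->plug->C
Char 10 ('F'): step: R->2, L=1; F->plug->G->R->C->L->H->refl->F->L'->E->R'->H->plug->H
Char 11 ('A'): step: R->3, L=1; A->plug->E->R->E->L->F->refl->H->L'->C->R'->B->plug->B
Char 12 ('H'): step: R->4, L=1; H->plug->H->R->E->L->F->refl->H->L'->C->R'->F->plug->G
Final: ciphertext=FBDDBHDCCHBG, RIGHT=4, LEFT=1

Answer: FBDDBHDCCHBG 4 1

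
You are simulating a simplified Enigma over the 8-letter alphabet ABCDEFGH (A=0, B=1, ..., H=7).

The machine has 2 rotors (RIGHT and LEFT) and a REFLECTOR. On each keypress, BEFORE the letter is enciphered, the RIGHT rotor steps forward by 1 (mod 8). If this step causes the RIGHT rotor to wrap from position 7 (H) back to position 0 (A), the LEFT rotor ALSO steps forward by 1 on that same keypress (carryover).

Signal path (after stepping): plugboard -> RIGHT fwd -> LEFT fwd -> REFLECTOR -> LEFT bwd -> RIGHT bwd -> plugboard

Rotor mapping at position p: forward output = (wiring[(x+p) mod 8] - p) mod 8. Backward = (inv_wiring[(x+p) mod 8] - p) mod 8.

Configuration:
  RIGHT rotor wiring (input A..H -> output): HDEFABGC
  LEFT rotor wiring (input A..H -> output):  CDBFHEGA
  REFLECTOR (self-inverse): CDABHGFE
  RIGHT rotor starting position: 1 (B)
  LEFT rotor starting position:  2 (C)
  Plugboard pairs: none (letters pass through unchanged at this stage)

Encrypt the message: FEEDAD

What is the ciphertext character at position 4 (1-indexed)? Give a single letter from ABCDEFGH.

Char 1 ('F'): step: R->2, L=2; F->plug->F->R->A->L->H->refl->E->L'->E->R'->E->plug->E
Char 2 ('E'): step: R->3, L=2; E->plug->E->R->H->L->B->refl->D->L'->B->R'->H->plug->H
Char 3 ('E'): step: R->4, L=2; E->plug->E->R->D->L->C->refl->A->L'->G->R'->D->plug->D
Char 4 ('D'): step: R->5, L=2; D->plug->D->R->C->L->F->refl->G->L'->F->R'->C->plug->C

C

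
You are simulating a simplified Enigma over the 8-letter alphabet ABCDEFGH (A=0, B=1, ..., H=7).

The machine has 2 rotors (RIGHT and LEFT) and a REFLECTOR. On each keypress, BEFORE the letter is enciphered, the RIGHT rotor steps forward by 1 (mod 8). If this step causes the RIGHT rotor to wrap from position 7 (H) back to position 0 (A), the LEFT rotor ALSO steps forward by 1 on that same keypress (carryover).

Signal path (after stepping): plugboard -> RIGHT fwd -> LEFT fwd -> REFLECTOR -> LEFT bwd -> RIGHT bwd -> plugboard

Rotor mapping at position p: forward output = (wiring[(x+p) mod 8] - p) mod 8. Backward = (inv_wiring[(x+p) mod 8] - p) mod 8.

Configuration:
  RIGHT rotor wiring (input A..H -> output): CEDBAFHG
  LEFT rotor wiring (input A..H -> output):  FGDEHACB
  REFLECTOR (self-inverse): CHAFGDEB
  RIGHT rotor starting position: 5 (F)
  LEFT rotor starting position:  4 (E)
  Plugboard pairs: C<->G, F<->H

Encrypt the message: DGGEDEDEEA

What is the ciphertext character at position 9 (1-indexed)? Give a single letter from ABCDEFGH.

Char 1 ('D'): step: R->6, L=4; D->plug->D->R->G->L->H->refl->B->L'->E->R'->C->plug->G
Char 2 ('G'): step: R->7, L=4; G->plug->C->R->F->L->C->refl->A->L'->H->R'->A->plug->A
Char 3 ('G'): step: R->0, L->5 (L advanced); G->plug->C->R->D->L->A->refl->C->L'->H->R'->G->plug->C
Char 4 ('E'): step: R->1, L=5; E->plug->E->R->E->L->B->refl->H->L'->G->R'->F->plug->H
Char 5 ('D'): step: R->2, L=5; D->plug->D->R->D->L->A->refl->C->L'->H->R'->B->plug->B
Char 6 ('E'): step: R->3, L=5; E->plug->E->R->D->L->A->refl->C->L'->H->R'->F->plug->H
Char 7 ('D'): step: R->4, L=5; D->plug->D->R->C->L->E->refl->G->L'->F->R'->H->plug->F
Char 8 ('E'): step: R->5, L=5; E->plug->E->R->H->L->C->refl->A->L'->D->R'->H->plug->F
Char 9 ('E'): step: R->6, L=5; E->plug->E->R->F->L->G->refl->E->L'->C->R'->G->plug->C

C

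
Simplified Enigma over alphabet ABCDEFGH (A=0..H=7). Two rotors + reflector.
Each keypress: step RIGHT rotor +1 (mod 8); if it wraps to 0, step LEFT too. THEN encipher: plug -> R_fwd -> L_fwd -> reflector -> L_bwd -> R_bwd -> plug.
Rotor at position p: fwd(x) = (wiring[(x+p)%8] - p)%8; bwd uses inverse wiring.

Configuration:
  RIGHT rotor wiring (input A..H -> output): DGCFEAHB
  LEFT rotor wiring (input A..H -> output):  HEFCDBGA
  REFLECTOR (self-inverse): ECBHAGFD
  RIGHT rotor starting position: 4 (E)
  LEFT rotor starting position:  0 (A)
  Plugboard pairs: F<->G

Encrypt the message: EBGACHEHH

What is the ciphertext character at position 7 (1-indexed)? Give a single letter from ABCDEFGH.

Char 1 ('E'): step: R->5, L=0; E->plug->E->R->B->L->E->refl->A->L'->H->R'->H->plug->H
Char 2 ('B'): step: R->6, L=0; B->plug->B->R->D->L->C->refl->B->L'->F->R'->C->plug->C
Char 3 ('G'): step: R->7, L=0; G->plug->F->R->F->L->B->refl->C->L'->D->R'->D->plug->D
Char 4 ('A'): step: R->0, L->1 (L advanced); A->plug->A->R->D->L->C->refl->B->L'->C->R'->C->plug->C
Char 5 ('C'): step: R->1, L=1; C->plug->C->R->E->L->A->refl->E->L'->B->R'->B->plug->B
Char 6 ('H'): step: R->2, L=1; H->plug->H->R->E->L->A->refl->E->L'->B->R'->G->plug->F
Char 7 ('E'): step: R->3, L=1; E->plug->E->R->G->L->H->refl->D->L'->A->R'->F->plug->G

G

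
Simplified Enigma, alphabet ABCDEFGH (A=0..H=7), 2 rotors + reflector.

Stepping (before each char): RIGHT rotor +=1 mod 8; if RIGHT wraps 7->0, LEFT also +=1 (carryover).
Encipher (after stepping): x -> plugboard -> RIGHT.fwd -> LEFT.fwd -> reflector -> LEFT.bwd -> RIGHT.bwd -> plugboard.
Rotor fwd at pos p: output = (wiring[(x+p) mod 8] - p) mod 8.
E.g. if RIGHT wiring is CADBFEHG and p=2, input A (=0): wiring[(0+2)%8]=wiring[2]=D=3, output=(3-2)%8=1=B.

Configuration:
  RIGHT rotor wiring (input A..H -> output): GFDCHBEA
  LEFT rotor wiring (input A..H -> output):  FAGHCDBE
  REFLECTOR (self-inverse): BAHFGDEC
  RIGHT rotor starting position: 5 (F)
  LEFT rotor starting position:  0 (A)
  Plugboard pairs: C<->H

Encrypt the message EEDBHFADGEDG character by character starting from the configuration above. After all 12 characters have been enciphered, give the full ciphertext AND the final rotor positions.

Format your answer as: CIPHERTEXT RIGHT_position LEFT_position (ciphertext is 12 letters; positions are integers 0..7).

Answer: HDEGCEBFACHE 1 2

Derivation:
Char 1 ('E'): step: R->6, L=0; E->plug->E->R->F->L->D->refl->F->L'->A->R'->C->plug->H
Char 2 ('E'): step: R->7, L=0; E->plug->E->R->D->L->H->refl->C->L'->E->R'->D->plug->D
Char 3 ('D'): step: R->0, L->1 (L advanced); D->plug->D->R->C->L->G->refl->E->L'->H->R'->E->plug->E
Char 4 ('B'): step: R->1, L=1; B->plug->B->R->C->L->G->refl->E->L'->H->R'->G->plug->G
Char 5 ('H'): step: R->2, L=1; H->plug->C->R->F->L->A->refl->B->L'->D->R'->H->plug->C
Char 6 ('F'): step: R->3, L=1; F->plug->F->R->D->L->B->refl->A->L'->F->R'->E->plug->E
Char 7 ('A'): step: R->4, L=1; A->plug->A->R->D->L->B->refl->A->L'->F->R'->B->plug->B
Char 8 ('D'): step: R->5, L=1; D->plug->D->R->B->L->F->refl->D->L'->G->R'->F->plug->F
Char 9 ('G'): step: R->6, L=1; G->plug->G->R->B->L->F->refl->D->L'->G->R'->A->plug->A
Char 10 ('E'): step: R->7, L=1; E->plug->E->R->D->L->B->refl->A->L'->F->R'->H->plug->C
Char 11 ('D'): step: R->0, L->2 (L advanced); D->plug->D->R->C->L->A->refl->B->L'->D->R'->C->plug->H
Char 12 ('G'): step: R->1, L=2; G->plug->G->R->H->L->G->refl->E->L'->A->R'->E->plug->E
Final: ciphertext=HDEGCEBFACHE, RIGHT=1, LEFT=2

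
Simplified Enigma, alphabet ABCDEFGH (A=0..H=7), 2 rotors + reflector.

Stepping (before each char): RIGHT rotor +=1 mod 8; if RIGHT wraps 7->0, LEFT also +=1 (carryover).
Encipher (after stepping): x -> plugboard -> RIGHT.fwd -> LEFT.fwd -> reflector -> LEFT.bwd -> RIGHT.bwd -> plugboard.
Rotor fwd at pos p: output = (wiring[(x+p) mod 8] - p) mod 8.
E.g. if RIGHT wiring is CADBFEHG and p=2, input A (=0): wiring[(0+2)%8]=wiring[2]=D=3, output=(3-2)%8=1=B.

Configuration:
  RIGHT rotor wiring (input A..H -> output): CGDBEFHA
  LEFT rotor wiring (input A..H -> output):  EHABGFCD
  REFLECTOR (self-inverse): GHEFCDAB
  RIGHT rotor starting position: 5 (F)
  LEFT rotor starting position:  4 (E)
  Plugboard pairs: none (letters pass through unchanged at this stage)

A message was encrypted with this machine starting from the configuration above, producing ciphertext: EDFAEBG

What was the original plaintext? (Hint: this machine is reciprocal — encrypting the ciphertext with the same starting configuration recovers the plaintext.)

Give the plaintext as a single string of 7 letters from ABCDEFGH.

Answer: HEDHAEC

Derivation:
Char 1 ('E'): step: R->6, L=4; E->plug->E->R->F->L->D->refl->F->L'->H->R'->H->plug->H
Char 2 ('D'): step: R->7, L=4; D->plug->D->R->E->L->A->refl->G->L'->C->R'->E->plug->E
Char 3 ('F'): step: R->0, L->5 (L advanced); F->plug->F->R->F->L->D->refl->F->L'->B->R'->D->plug->D
Char 4 ('A'): step: R->1, L=5; A->plug->A->R->F->L->D->refl->F->L'->B->R'->H->plug->H
Char 5 ('E'): step: R->2, L=5; E->plug->E->R->F->L->D->refl->F->L'->B->R'->A->plug->A
Char 6 ('B'): step: R->3, L=5; B->plug->B->R->B->L->F->refl->D->L'->F->R'->E->plug->E
Char 7 ('G'): step: R->4, L=5; G->plug->G->R->H->L->B->refl->H->L'->D->R'->C->plug->C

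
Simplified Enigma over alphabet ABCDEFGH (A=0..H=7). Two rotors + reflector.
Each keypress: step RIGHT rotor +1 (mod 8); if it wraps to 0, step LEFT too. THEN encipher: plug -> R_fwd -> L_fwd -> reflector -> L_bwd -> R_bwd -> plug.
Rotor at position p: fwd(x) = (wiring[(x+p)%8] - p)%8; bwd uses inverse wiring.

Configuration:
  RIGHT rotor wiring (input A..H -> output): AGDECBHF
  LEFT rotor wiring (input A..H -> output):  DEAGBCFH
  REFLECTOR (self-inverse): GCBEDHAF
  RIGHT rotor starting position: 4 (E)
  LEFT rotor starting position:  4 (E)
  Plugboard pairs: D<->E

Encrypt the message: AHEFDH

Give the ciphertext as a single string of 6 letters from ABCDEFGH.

Char 1 ('A'): step: R->5, L=4; A->plug->A->R->E->L->H->refl->F->L'->A->R'->C->plug->C
Char 2 ('H'): step: R->6, L=4; H->plug->H->R->D->L->D->refl->E->L'->G->R'->F->plug->F
Char 3 ('E'): step: R->7, L=4; E->plug->D->R->E->L->H->refl->F->L'->A->R'->H->plug->H
Char 4 ('F'): step: R->0, L->5 (L advanced); F->plug->F->R->B->L->A->refl->G->L'->D->R'->C->plug->C
Char 5 ('D'): step: R->1, L=5; D->plug->E->R->A->L->F->refl->H->L'->E->R'->G->plug->G
Char 6 ('H'): step: R->2, L=5; H->plug->H->R->E->L->H->refl->F->L'->A->R'->C->plug->C

Answer: CFHCGC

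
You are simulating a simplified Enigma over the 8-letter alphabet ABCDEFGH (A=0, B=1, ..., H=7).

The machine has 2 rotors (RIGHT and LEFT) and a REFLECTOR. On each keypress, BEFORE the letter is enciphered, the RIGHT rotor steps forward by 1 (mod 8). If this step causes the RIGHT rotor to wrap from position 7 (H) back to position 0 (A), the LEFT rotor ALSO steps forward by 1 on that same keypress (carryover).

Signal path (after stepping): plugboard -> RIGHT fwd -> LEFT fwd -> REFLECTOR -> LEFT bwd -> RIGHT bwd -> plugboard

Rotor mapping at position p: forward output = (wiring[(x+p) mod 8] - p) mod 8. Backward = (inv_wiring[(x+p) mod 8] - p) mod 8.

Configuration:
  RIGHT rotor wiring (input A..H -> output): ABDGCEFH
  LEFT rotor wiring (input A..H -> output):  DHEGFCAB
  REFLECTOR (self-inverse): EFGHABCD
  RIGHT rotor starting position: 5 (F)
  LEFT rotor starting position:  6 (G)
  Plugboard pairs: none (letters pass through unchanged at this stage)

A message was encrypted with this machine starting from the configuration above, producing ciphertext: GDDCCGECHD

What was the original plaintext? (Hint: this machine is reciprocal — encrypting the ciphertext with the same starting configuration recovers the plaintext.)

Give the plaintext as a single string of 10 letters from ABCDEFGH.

Answer: FAFAFEAGGH

Derivation:
Char 1 ('G'): step: R->6, L=6; G->plug->G->R->E->L->G->refl->C->L'->A->R'->F->plug->F
Char 2 ('D'): step: R->7, L=6; D->plug->D->R->E->L->G->refl->C->L'->A->R'->A->plug->A
Char 3 ('D'): step: R->0, L->7 (L advanced); D->plug->D->R->G->L->D->refl->H->L'->E->R'->F->plug->F
Char 4 ('C'): step: R->1, L=7; C->plug->C->R->F->L->G->refl->C->L'->A->R'->A->plug->A
Char 5 ('C'): step: R->2, L=7; C->plug->C->R->A->L->C->refl->G->L'->F->R'->F->plug->F
Char 6 ('G'): step: R->3, L=7; G->plug->G->R->G->L->D->refl->H->L'->E->R'->E->plug->E
Char 7 ('E'): step: R->4, L=7; E->plug->E->R->E->L->H->refl->D->L'->G->R'->A->plug->A
Char 8 ('C'): step: R->5, L=7; C->plug->C->R->C->L->A->refl->E->L'->B->R'->G->plug->G
Char 9 ('H'): step: R->6, L=7; H->plug->H->R->G->L->D->refl->H->L'->E->R'->G->plug->G
Char 10 ('D'): step: R->7, L=7; D->plug->D->R->E->L->H->refl->D->L'->G->R'->H->plug->H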